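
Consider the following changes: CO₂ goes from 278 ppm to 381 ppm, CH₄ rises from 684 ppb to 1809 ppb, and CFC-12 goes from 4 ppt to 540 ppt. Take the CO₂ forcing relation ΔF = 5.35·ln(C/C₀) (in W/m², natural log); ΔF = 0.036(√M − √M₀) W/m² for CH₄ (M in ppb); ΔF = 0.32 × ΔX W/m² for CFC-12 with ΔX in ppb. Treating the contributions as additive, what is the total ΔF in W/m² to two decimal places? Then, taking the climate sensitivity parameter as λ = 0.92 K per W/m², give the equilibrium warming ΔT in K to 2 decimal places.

ΔF = 2.45 W/m²; ΔT = 2.25 K

CO₂: 5.35 × ln(381/278) = 5.35 × ln(1.37050) = 5.35 × 0.31518 = 1.6862 W/m².
CH₄: 0.036 × (√1809 − √684) = 0.036 × (42.5323 − 26.1534) = 0.036 × 16.3789 = 0.5896 W/m².
CFC-12: Δ = 540 − 4 = 536 ppt = 0.536 ppb; ΔF = 0.32 × 0.536 = 0.1715 W/m².
Total ΔF = 1.6862 + 0.5896 + 0.1715 = 2.4473 W/m².
ΔT = λ ΔF = 0.92 × 2.45 = 2.2540 K.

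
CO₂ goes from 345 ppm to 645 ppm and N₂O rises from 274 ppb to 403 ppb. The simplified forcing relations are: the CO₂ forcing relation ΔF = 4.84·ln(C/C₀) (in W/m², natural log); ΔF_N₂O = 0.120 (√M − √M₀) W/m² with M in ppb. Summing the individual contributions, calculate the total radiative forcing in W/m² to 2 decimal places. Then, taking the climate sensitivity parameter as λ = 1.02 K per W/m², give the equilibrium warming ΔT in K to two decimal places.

ΔF = 3.45 W/m²; ΔT = 3.52 K

CO₂: 4.84 × ln(645/345) = 4.84 × ln(1.86957) = 4.84 × 0.62571 = 3.0284 W/m².
N₂O: 0.120 × (√403 − √274) = 0.120 × (20.0749 − 16.5529) = 0.120 × 3.5220 = 0.4226 W/m².
Total ΔF = 3.0284 + 0.4226 = 3.4510 W/m².
ΔT = λ ΔF = 1.02 × 3.45 = 3.5190 K.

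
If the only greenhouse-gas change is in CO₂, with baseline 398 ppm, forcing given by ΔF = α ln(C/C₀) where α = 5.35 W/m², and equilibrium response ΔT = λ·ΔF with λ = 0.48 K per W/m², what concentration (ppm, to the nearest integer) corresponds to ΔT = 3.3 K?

Required forcing: ΔF = ΔT/λ = 3.3/0.48 = 6.8750 W/m².
Then ln(C/398) = ΔF/5.35 = 6.8750/5.35 = 1.28505.
So C = 398 × e^1.28505 = 398 × 3.61485 = 1438.71 ppm.

C ≈ 1439 ppm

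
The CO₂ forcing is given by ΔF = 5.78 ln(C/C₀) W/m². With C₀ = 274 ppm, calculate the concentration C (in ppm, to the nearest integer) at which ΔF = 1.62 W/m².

Set 5.78 ln(C/274) = 1.62, so ln(C/274) = 1.62/5.78 = 0.28028.
Then C/274 = e^0.28028 = 1.32350, giving C = 274 × 1.32350 = 362.64 ppm.

C ≈ 363 ppm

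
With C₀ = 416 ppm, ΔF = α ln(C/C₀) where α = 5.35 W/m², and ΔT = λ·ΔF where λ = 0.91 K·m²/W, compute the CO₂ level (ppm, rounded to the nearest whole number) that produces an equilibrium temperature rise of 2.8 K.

Required forcing: ΔF = ΔT/λ = 2.8/0.91 = 3.0769 W/m².
Then ln(C/416) = ΔF/5.35 = 3.0769/5.35 = 0.57512.
So C = 416 × e^0.57512 = 416 × 1.77734 = 739.37 ppm.

C ≈ 739 ppm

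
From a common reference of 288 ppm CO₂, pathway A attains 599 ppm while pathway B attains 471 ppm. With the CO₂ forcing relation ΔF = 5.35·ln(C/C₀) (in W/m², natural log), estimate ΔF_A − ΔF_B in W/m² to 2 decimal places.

ΔF_A = 5.35 ln(599/288) = 5.35 × 0.73230 = 3.9178 W/m².
ΔF_B = 5.35 ln(471/288) = 5.35 × 0.49190 = 2.6317 W/m².
Difference: 3.9178 − 2.6317 = 1.2861 W/m².

ΔF_A − ΔF_B = 1.29 W/m²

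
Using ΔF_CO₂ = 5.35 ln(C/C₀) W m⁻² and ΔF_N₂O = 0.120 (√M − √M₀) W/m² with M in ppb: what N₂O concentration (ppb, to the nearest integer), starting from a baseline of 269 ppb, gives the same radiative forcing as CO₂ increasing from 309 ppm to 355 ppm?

M ≈ 510 ppb

CO₂ forcing: 5.35 × ln(355/309) = 5.35 × 0.138777 = 0.74246 W/m².
Set 0.120(√M − √269) = 0.74246: √M = 0.74246/0.120 + √269 = 6.1872 + 16.4012 = 22.5884.
M = (22.5884)² = 510.24 ppb.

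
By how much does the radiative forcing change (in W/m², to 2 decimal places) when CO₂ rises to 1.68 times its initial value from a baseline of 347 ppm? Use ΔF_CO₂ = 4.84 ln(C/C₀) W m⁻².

ΔF = 2.51 W/m²

Because the forcing depends only on the ratio C/C₀, the initial concentration does not enter.
ΔF = 4.84 × ln(1.68) = 4.84 × 0.51879 = 2.5109 W/m².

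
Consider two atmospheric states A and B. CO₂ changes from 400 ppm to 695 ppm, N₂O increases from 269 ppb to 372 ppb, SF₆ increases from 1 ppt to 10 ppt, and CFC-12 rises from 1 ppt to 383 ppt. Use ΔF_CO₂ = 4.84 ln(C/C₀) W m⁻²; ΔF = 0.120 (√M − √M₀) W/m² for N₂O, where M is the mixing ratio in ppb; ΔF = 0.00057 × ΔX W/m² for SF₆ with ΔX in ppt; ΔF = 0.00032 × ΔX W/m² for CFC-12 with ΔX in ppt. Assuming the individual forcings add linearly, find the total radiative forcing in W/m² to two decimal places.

CO₂: 4.84 × ln(695/400) = 4.84 × ln(1.73750) = 4.84 × 0.55245 = 2.6739 W/m².
N₂O: 0.120 × (√372 − √269) = 0.120 × (19.2873 − 16.4012) = 0.120 × 2.8861 = 0.3463 W/m².
SF₆: ΔF = 0.00057 × (10 − 1) = 0.00057 × 9 = 0.0051 W/m².
CFC-12: ΔF = 0.00032 × (383 − 1) = 0.00032 × 382 = 0.1222 W/m².
Total ΔF = 2.6739 + 0.3463 + 0.0051 + 0.1222 = 3.1475 W/m².

ΔF = 3.15 W/m²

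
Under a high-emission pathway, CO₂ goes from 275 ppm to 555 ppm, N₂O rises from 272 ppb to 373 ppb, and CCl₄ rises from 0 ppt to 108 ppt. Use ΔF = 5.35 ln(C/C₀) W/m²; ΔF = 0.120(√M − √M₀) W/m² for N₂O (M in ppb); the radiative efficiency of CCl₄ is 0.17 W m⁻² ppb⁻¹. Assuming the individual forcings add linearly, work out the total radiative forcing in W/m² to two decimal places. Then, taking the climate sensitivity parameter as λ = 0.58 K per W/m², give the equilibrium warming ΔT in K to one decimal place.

CO₂: 5.35 × ln(555/275) = 5.35 × ln(2.01818) = 5.35 × 0.70220 = 3.7568 W/m².
N₂O: 0.120 × (√373 − √272) = 0.120 × (19.3132 − 16.4924) = 0.120 × 2.8208 = 0.3385 W/m².
CCl₄: Δ = 108 − 0 = 108 ppt = 0.108 ppb; ΔF = 0.17 × 0.108 = 0.0184 W/m².
Total ΔF = 3.7568 + 0.3385 + 0.0184 = 4.1137 W/m².
ΔT = λ ΔF = 0.58 × 4.11 = 2.3838 K.

ΔF = 4.11 W/m²; ΔT = 2.4 K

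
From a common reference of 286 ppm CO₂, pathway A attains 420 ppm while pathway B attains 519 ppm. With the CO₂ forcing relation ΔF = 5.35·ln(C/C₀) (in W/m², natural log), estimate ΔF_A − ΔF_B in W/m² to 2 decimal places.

ΔF_A − ΔF_B = -1.13 W/m²

ΔF_A = 5.35 ln(420/286) = 5.35 × 0.38426 = 2.0558 W/m².
ΔF_B = 5.35 ln(519/286) = 5.35 × 0.59591 = 3.1881 W/m².
Difference: 2.0558 − 3.1881 = -1.1323 W/m².
(Equivalently, ΔF_A − ΔF_B = 5.35 ln(420/519) = 5.35 × -0.21165 = -1.1323 W/m².)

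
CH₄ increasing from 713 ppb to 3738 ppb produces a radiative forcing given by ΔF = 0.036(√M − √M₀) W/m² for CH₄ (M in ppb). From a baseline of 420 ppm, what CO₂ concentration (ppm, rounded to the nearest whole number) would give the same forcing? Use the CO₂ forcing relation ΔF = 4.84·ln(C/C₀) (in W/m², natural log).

C ≈ 543 ppm

CH₄ forcing: 0.036 × (√3738 − √713) = 0.036 × (61.1392 − 26.7021) = 0.036 × 34.4371 = 1.23974 W/m².
Set 4.84 ln(C/420) = 1.23974: ln(C/420) = 1.23974/4.84 = 0.25614, so C = 420 × e^0.25614 = 420 × 1.29193 = 542.61 ppm.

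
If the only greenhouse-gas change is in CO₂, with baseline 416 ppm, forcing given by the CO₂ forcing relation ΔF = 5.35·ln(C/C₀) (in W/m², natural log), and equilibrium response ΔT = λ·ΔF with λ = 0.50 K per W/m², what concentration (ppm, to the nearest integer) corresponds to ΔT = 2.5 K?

Required forcing: ΔF = ΔT/λ = 2.5/0.50 = 5.0000 W/m².
Then ln(C/416) = ΔF/5.35 = 5.0000/5.35 = 0.93458.
So C = 416 × e^0.93458 = 416 × 2.54614 = 1059.19 ppm.

C ≈ 1059 ppm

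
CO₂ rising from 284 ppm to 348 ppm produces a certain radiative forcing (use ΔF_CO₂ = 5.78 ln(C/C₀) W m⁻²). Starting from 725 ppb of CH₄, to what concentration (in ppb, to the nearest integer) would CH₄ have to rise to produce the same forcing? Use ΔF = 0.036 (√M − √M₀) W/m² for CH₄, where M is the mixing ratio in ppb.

M ≈ 3547 ppb

CO₂ forcing: 5.78 × ln(348/284) = 5.78 × 0.203228 = 1.17466 W/m².
Set 0.036(√M − √725) = 1.17466: √M = 1.17466/0.036 + √725 = 32.6294 + 26.9258 = 59.5552.
M = (59.5552)² = 3546.82 ppb.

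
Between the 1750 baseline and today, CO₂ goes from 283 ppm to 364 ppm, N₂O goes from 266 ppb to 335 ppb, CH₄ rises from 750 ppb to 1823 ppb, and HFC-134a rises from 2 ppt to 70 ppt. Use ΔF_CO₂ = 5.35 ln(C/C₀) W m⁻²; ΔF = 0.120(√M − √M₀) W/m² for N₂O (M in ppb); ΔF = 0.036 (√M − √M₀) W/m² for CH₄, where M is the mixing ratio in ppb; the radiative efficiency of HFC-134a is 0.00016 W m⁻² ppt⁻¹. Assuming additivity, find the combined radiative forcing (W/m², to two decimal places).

ΔF = 2.15 W/m²

CO₂: 5.35 × ln(364/283) = 5.35 × ln(1.28622) = 5.35 × 0.25171 = 1.3466 W/m².
N₂O: 0.120 × (√335 − √266) = 0.120 × (18.3030 − 16.3095) = 0.120 × 1.9935 = 0.2392 W/m².
CH₄: 0.036 × (√1823 − √750) = 0.036 × (42.6966 − 27.3861) = 0.036 × 15.3105 = 0.5512 W/m².
HFC-134a: ΔF = 0.00016 × (70 − 2) = 0.00016 × 68 = 0.0109 W/m².
Total ΔF = 1.3466 + 0.2392 + 0.5512 + 0.0109 = 2.1479 W/m².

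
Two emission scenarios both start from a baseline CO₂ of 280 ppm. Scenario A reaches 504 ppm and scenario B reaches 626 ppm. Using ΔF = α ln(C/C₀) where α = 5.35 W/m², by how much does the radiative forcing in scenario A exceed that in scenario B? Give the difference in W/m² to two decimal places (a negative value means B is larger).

ΔF_A = 5.35 ln(504/280) = 5.35 × 0.58779 = 3.1447 W/m².
ΔF_B = 5.35 ln(626/280) = 5.35 × 0.80456 = 4.3044 W/m².
Difference: 3.1447 − 4.3044 = -1.1597 W/m².
(Equivalently, ΔF_A − ΔF_B = 5.35 ln(504/626) = 5.35 × -0.21677 = -1.1597 W/m².)

ΔF_A − ΔF_B = -1.16 W/m²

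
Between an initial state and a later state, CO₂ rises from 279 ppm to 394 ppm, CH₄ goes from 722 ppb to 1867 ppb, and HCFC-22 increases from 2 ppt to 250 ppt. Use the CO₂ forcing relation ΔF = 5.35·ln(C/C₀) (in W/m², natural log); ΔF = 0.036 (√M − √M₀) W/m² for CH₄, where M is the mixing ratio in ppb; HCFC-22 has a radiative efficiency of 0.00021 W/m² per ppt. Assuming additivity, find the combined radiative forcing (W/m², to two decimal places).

CO₂: 5.35 × ln(394/279) = 5.35 × ln(1.41219) = 5.35 × 0.34514 = 1.8465 W/m².
CH₄: 0.036 × (√1867 − √722) = 0.036 × (43.2088 − 26.8701) = 0.036 × 16.3387 = 0.5882 W/m².
HCFC-22: ΔF = 0.00021 × (250 − 2) = 0.00021 × 248 = 0.0521 W/m².
Total ΔF = 1.8465 + 0.5882 + 0.0521 = 2.4868 W/m².

ΔF = 2.49 W/m²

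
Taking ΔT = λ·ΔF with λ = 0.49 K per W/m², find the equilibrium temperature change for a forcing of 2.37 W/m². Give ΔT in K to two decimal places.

ΔT = 1.16 K

ΔT = λ ΔF = 0.49 × 2.37 = 1.1613 K.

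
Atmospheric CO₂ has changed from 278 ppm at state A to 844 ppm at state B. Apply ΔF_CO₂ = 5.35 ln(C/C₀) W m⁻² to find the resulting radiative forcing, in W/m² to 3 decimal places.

ΔF = 5.941 W/m²

CO₂ absorption bands are partially saturated, so forcing scales with the logarithm of the concentration ratio.
CO₂: 5.35 × ln(844/278) = 5.35 × ln(3.03597) = 5.35 × 1.11053 = 5.9413 W/m².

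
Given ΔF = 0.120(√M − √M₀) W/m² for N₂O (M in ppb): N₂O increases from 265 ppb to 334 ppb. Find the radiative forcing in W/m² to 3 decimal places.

N₂O: 0.120 × (√334 − √265) = 0.120 × (18.2757 − 16.2788) = 0.120 × 1.9969 = 0.2396 W/m².

ΔF = 0.240 W/m²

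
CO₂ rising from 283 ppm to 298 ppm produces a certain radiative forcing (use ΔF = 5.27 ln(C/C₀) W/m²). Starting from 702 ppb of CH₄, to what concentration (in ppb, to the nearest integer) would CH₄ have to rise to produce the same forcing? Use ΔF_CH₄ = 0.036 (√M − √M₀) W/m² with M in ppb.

M ≈ 1160 ppb

CO₂ forcing: 5.27 × ln(298/283) = 5.27 × 0.051647 = 0.27218 W/m².
Set 0.036(√M − √702) = 0.27218: √M = 0.27218/0.036 + √702 = 7.5606 + 26.4953 = 34.0559.
M = (34.0559)² = 1159.80 ppb.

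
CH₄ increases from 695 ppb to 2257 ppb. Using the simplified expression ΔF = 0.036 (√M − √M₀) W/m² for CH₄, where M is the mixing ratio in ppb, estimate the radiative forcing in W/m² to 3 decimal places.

ΔF = 0.761 W/m²

CH₄: 0.036 × (√2257 − √695) = 0.036 × (47.5079 − 26.3629) = 0.036 × 21.1450 = 0.7612 W/m².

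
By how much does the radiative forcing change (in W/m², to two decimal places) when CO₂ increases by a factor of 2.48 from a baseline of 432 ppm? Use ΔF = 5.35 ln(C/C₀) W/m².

ΔF = 5.35 × ln(2.48) = 5.35 × 0.90826 = 4.8592 W/m².

ΔF = 4.86 W/m²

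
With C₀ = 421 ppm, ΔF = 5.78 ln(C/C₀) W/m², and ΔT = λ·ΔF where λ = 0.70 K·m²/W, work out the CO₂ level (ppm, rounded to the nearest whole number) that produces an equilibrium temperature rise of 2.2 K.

C ≈ 725 ppm

Required forcing: ΔF = ΔT/λ = 2.2/0.70 = 3.1429 W/m².
Then ln(C/421) = ΔF/5.78 = 3.1429/5.78 = 0.54375.
So C = 421 × e^0.54375 = 421 × 1.72245 = 725.15 ppm.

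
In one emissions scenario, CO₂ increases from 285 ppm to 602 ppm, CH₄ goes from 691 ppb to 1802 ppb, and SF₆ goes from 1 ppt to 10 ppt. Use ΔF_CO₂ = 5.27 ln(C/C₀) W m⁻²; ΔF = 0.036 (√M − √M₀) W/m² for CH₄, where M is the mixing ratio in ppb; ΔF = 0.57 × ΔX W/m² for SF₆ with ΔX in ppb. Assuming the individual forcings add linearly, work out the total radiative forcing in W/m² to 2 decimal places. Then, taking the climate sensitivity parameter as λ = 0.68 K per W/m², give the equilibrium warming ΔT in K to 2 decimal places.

ΔF = 4.53 W/m²; ΔT = 3.08 K

CO₂: 5.27 × ln(602/285) = 5.27 × ln(2.11228) = 5.27 × 0.74777 = 3.9407 W/m².
CH₄: 0.036 × (√1802 − √691) = 0.036 × (42.4500 − 26.2869) = 0.036 × 16.1631 = 0.5819 W/m².
SF₆: Δ = 10 − 1 = 9 ppt = 0.009 ppb; ΔF = 0.57 × 0.009 = 0.0051 W/m².
Total ΔF = 3.9407 + 0.5819 + 0.0051 = 4.5277 W/m².
ΔT = λ ΔF = 0.68 × 4.53 = 3.0804 K.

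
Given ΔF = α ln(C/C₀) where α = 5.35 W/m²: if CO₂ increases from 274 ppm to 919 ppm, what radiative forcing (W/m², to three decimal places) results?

ΔF = 6.474 W/m²

CO₂: 5.35 × ln(919/274) = 5.35 × ln(3.35401) = 5.35 × 1.21016 = 6.4744 W/m².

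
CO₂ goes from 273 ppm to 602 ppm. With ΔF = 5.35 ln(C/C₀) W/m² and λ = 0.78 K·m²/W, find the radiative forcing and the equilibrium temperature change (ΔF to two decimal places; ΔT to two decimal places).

CO₂: 5.35 × ln(602/273) = 5.35 × ln(2.20513) = 5.35 × 0.79079 = 4.2307 W/m².
ΔT = λ ΔF = 0.78 × 4.23 = 3.2994 K.

ΔF = 4.23 W/m²; ΔT = 3.30 K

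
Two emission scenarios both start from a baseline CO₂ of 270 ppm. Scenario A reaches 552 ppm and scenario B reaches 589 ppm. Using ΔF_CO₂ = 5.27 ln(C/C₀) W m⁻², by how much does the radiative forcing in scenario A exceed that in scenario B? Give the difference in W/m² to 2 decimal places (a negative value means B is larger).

ΔF_A − ΔF_B = -0.34 W/m²

ΔF_A = 5.27 ln(552/270) = 5.27 × 0.71513 = 3.7687 W/m².
ΔF_B = 5.27 ln(589/270) = 5.27 × 0.78000 = 4.1106 W/m².
Difference: 3.7687 − 4.1106 = -0.3419 W/m².
(Equivalently, ΔF_A − ΔF_B = 5.27 ln(552/589) = 5.27 × -0.06488 = -0.3419 W/m².)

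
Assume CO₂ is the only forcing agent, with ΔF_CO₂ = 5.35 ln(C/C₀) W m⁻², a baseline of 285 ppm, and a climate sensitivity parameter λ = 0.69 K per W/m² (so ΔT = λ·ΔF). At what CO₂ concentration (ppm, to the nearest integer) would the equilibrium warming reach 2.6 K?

Required forcing: ΔF = ΔT/λ = 2.6/0.69 = 3.7681 W/m².
Then ln(C/285) = ΔF/5.35 = 3.7681/5.35 = 0.70432.
So C = 285 × e^0.70432 = 285 × 2.02247 = 576.40 ppm.

C ≈ 576 ppm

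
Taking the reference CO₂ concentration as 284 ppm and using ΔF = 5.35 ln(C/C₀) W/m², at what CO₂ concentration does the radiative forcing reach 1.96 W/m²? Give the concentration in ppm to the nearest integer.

C ≈ 410 ppm

Set 5.35 ln(C/284) = 1.96, so ln(C/284) = 1.96/5.35 = 0.36636.
Then C/284 = e^0.36636 = 1.44247, giving C = 284 × 1.44247 = 409.66 ppm.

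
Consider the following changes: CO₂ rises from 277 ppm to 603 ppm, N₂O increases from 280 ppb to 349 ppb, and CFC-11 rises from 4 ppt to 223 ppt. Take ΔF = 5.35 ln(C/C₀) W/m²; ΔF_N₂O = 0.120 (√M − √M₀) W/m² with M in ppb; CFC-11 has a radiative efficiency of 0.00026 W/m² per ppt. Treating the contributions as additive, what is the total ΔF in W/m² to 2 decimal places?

ΔF = 4.45 W/m²

CO₂: 5.35 × ln(603/277) = 5.35 × ln(2.17690) = 5.35 × 0.77790 = 4.1618 W/m².
N₂O: 0.120 × (√349 − √280) = 0.120 × (18.6815 − 16.7332) = 0.120 × 1.9483 = 0.2338 W/m².
CFC-11: ΔF = 0.00026 × (223 − 4) = 0.00026 × 219 = 0.0569 W/m².
Total ΔF = 4.1618 + 0.2338 + 0.0569 = 4.4525 W/m².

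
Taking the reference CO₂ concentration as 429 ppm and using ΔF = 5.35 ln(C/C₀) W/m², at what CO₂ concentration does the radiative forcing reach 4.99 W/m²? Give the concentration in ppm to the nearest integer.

C ≈ 1090 ppm

Set 5.35 ln(C/429) = 4.99, so ln(C/429) = 4.99/5.35 = 0.93271.
Then C/429 = e^0.93271 = 2.54139, giving C = 429 × 2.54139 = 1090.26 ppm.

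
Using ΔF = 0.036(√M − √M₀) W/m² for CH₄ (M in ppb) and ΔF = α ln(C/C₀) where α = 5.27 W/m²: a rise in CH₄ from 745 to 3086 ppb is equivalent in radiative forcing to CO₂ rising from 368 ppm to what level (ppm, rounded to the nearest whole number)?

CH₄ forcing: 0.036 × (√3086 − √745) = 0.036 × (55.5518 − 27.2947) = 0.036 × 28.2571 = 1.01726 W/m².
Set 5.27 ln(C/368) = 1.01726: ln(C/368) = 1.01726/5.27 = 0.19303, so C = 368 × e^0.19303 = 368 × 1.21292 = 446.35 ppm.

C ≈ 446 ppm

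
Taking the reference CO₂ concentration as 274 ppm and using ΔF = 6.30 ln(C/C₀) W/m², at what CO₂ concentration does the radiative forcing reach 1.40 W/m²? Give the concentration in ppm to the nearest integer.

C ≈ 342 ppm

Set 6.30 ln(C/274) = 1.40, so ln(C/274) = 1.40/6.30 = 0.22222.
Then C/274 = e^0.22222 = 1.24885, giving C = 274 × 1.24885 = 342.18 ppm.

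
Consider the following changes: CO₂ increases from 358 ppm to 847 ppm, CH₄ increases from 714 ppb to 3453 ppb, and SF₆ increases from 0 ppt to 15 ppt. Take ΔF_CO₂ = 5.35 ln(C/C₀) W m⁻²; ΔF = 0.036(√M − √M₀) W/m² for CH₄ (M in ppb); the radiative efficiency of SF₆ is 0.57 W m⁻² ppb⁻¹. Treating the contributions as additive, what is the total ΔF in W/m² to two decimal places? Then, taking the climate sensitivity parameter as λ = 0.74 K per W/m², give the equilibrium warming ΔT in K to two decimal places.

CO₂: 5.35 × ln(847/358) = 5.35 × ln(2.36592) = 5.35 × 0.86117 = 4.6073 W/m².
CH₄: 0.036 × (√3453 − √714) = 0.036 × (58.7622 − 26.7208) = 0.036 × 32.0414 = 1.1535 W/m².
SF₆: Δ = 15 − 0 = 15 ppt = 0.015 ppb; ΔF = 0.57 × 0.015 = 0.0086 W/m².
Total ΔF = 4.6073 + 1.1535 + 0.0086 = 5.7694 W/m².
ΔT = λ ΔF = 0.74 × 5.77 = 4.2698 K.

ΔF = 5.77 W/m²; ΔT = 4.27 K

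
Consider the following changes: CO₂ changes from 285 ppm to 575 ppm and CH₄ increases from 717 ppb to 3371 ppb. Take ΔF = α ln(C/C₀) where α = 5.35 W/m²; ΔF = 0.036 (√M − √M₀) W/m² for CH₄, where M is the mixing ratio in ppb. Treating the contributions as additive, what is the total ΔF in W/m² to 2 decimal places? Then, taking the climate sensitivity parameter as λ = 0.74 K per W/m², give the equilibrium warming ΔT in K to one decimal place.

CO₂: 5.35 × ln(575/285) = 5.35 × ln(2.01754) = 5.35 × 0.70188 = 3.7551 W/m².
CH₄: 0.036 × (√3371 − √717) = 0.036 × (58.0603 − 26.7769) = 0.036 × 31.2834 = 1.1262 W/m².
Total ΔF = 3.7551 + 1.1262 = 4.8813 W/m².
ΔT = λ ΔF = 0.74 × 4.88 = 3.6112 K.

ΔF = 4.88 W/m²; ΔT = 3.6 K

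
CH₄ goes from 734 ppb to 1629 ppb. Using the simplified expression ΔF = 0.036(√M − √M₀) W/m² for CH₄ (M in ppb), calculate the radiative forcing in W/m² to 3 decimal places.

ΔF = 0.478 W/m²

CH₄: 0.036 × (√1629 − √734) = 0.036 × (40.3609 − 27.0924) = 0.036 × 13.2685 = 0.4777 W/m².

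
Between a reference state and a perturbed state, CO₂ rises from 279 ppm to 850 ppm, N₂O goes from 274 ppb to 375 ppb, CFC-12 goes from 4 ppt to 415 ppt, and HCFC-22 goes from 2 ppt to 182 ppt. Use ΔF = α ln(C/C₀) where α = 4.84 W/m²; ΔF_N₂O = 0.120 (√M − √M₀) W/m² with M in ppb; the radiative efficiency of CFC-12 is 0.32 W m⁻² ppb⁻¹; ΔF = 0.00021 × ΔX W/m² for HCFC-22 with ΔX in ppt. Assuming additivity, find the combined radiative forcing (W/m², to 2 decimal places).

ΔF = 5.90 W/m²

CO₂: 4.84 × ln(850/279) = 4.84 × ln(3.04659) = 4.84 × 1.11402 = 5.3919 W/m².
N₂O: 0.120 × (√375 − √274) = 0.120 × (19.3649 − 16.5529) = 0.120 × 2.8120 = 0.3374 W/m².
CFC-12: Δ = 415 − 4 = 411 ppt = 0.411 ppb; ΔF = 0.32 × 0.411 = 0.1315 W/m².
HCFC-22: ΔF = 0.00021 × (182 − 2) = 0.00021 × 180 = 0.0378 W/m².
Total ΔF = 5.3919 + 0.3374 + 0.1315 + 0.0378 = 5.8986 W/m².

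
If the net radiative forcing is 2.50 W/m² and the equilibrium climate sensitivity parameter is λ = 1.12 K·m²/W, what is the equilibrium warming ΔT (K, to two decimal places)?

ΔT = 2.80 K

ΔT = λ ΔF = 1.12 × 2.50 = 2.8000 K.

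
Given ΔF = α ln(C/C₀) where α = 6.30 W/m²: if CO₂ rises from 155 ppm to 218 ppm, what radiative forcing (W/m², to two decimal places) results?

CO₂ absorption bands are partially saturated, so forcing scales with the logarithm of the concentration ratio.
CO₂: 6.30 × ln(218/155) = 6.30 × ln(1.40645) = 6.30 × 0.34107 = 2.1487 W/m².

ΔF = 2.15 W/m²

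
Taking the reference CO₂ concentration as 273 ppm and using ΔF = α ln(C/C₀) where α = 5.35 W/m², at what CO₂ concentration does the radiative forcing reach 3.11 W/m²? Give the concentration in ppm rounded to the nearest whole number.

C ≈ 488 ppm

Set 5.35 ln(C/273) = 3.11, so ln(C/273) = 3.11/5.35 = 0.58131.
Then C/273 = e^0.58131 = 1.78838, giving C = 273 × 1.78838 = 488.23 ppm.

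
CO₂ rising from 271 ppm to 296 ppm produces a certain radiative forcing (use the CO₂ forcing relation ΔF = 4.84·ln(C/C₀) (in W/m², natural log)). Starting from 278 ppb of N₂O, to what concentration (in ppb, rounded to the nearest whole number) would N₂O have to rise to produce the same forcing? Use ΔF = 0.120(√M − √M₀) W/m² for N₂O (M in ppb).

CO₂ forcing: 4.84 × ln(296/271) = 4.84 × 0.088241 = 0.42709 W/m².
Set 0.120(√M − √278) = 0.42709: √M = 0.42709/0.120 + √278 = 3.5591 + 16.6733 = 20.2324.
M = (20.2324)² = 409.35 ppb.

M ≈ 409 ppb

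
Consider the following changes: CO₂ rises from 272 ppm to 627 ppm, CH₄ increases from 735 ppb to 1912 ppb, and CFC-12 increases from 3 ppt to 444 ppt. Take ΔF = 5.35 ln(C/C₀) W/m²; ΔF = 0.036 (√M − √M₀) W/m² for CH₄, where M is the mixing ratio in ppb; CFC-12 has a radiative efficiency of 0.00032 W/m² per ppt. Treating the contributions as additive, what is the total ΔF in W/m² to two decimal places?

ΔF = 5.21 W/m²

CO₂: 5.35 × ln(627/272) = 5.35 × ln(2.30515) = 5.35 × 0.83515 = 4.4681 W/m².
CH₄: 0.036 × (√1912 − √735) = 0.036 × (43.7264 − 27.1109) = 0.036 × 16.6155 = 0.5982 W/m².
CFC-12: ΔF = 0.00032 × (444 − 3) = 0.00032 × 441 = 0.1411 W/m².
Total ΔF = 4.4681 + 0.5982 + 0.1411 = 5.2074 W/m².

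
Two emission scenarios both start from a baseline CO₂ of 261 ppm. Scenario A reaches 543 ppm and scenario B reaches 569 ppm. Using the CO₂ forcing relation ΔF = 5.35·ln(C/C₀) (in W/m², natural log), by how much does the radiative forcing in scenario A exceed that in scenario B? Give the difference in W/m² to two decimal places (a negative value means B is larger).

ΔF_A = 5.35 ln(543/261) = 5.35 × 0.73259 = 3.9194 W/m².
ΔF_B = 5.35 ln(569/261) = 5.35 × 0.77936 = 4.1696 W/m².
Difference: 3.9194 − 4.1696 = -0.2502 W/m².
(Equivalently, ΔF_A − ΔF_B = 5.35 ln(543/569) = 5.35 × -0.04677 = -0.2502 W/m².)

ΔF_A − ΔF_B = -0.25 W/m²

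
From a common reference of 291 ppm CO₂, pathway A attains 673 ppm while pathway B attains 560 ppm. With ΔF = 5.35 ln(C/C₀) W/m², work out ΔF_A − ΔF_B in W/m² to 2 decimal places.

ΔF_A = 5.35 ln(673/291) = 5.35 × 0.83842 = 4.4855 W/m².
ΔF_B = 5.35 ln(560/291) = 5.35 × 0.65461 = 3.5022 W/m².
Difference: 4.4855 − 3.5022 = 0.9833 W/m².

ΔF_A − ΔF_B = 0.98 W/m²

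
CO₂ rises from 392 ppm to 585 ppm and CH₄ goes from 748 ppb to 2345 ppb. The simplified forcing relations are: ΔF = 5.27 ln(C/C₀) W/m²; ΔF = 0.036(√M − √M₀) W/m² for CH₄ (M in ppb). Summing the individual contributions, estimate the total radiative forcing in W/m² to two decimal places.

ΔF = 2.87 W/m²

CO₂: 5.27 × ln(585/392) = 5.27 × ln(1.49235) = 5.27 × 0.40035 = 2.1098 W/m².
CH₄: 0.036 × (√2345 − √748) = 0.036 × (48.4252 − 27.3496) = 0.036 × 21.0756 = 0.7587 W/m².
Total ΔF = 2.1098 + 0.7587 = 2.8685 W/m².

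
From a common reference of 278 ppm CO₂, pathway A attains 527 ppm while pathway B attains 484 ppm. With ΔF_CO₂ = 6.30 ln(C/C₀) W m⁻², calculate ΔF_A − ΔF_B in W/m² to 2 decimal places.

ΔF_A = 6.30 ln(527/278) = 6.30 × 0.63958 = 4.0294 W/m².
ΔF_B = 6.30 ln(484/278) = 6.30 × 0.55446 = 3.4931 W/m².
Difference: 4.0294 − 3.4931 = 0.5363 W/m².

ΔF_A − ΔF_B = 0.54 W/m²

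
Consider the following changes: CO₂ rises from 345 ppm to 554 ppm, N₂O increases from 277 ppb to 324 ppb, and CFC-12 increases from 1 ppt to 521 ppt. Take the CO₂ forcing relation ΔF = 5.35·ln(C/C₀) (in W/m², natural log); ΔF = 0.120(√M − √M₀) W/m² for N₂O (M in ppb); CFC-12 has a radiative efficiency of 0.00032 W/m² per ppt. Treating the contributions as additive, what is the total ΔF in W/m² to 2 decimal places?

ΔF = 2.86 W/m²

CO₂: 5.35 × ln(554/345) = 5.35 × ln(1.60580) = 5.35 × 0.47362 = 2.5339 W/m².
N₂O: 0.120 × (√324 − √277) = 0.120 × (18.0000 − 16.6433) = 0.120 × 1.3567 = 0.1628 W/m².
CFC-12: ΔF = 0.00032 × (521 − 1) = 0.00032 × 520 = 0.1664 W/m².
Total ΔF = 2.5339 + 0.1628 + 0.1664 = 2.8631 W/m².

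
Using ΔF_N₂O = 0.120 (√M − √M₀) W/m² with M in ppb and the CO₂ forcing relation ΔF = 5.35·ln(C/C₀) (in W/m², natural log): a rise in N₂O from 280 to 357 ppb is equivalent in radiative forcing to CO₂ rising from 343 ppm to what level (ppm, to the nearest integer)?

N₂O forcing: 0.120 × (√357 − √280) = 0.120 × (18.8944 − 16.7332) = 0.120 × 2.1612 = 0.25934 W/m².
Set 5.35 ln(C/343) = 0.25934: ln(C/343) = 0.25934/5.35 = 0.04847, so C = 343 × e^0.04847 = 343 × 1.04966 = 360.03 ppm.

C ≈ 360 ppm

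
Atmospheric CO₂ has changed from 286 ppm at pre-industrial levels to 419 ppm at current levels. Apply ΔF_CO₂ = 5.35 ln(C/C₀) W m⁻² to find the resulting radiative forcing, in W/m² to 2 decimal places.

ΔF = 2.04 W/m²

CO₂ absorption bands are partially saturated, so forcing scales with the logarithm of the concentration ratio.
CO₂: 5.35 × ln(419/286) = 5.35 × ln(1.46503) = 5.35 × 0.38188 = 2.0431 W/m².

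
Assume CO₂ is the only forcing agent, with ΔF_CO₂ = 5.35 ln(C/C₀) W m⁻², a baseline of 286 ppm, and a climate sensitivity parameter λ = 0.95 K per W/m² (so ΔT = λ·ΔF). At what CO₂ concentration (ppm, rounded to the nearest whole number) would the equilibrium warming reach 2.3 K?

C ≈ 450 ppm

Required forcing: ΔF = ΔT/λ = 2.3/0.95 = 2.4211 W/m².
Then ln(C/286) = ΔF/5.35 = 2.4211/5.35 = 0.45254.
So C = 286 × e^0.45254 = 286 × 1.57230 = 449.68 ppm.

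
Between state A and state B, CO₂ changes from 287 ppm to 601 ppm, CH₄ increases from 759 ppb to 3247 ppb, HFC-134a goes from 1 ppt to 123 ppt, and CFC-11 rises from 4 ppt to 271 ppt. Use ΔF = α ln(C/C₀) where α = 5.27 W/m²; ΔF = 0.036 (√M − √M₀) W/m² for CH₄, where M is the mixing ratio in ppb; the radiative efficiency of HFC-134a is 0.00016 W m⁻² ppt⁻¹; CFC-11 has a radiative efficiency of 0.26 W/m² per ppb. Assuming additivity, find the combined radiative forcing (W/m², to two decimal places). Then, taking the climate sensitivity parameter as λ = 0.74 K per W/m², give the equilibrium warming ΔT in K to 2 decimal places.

CO₂: 5.27 × ln(601/287) = 5.27 × ln(2.09408) = 5.27 × 0.73911 = 3.8951 W/m².
CH₄: 0.036 × (√3247 − √759) = 0.036 × (56.9825 − 27.5500) = 0.036 × 29.4325 = 1.0596 W/m².
HFC-134a: ΔF = 0.00016 × (123 − 1) = 0.00016 × 122 = 0.0195 W/m².
CFC-11: Δ = 271 − 4 = 267 ppt = 0.267 ppb; ΔF = 0.26 × 0.267 = 0.0694 W/m².
Total ΔF = 3.8951 + 1.0596 + 0.0195 + 0.0694 = 5.0436 W/m².
ΔT = λ ΔF = 0.74 × 5.04 = 3.7296 K.

ΔF = 5.04 W/m²; ΔT = 3.73 K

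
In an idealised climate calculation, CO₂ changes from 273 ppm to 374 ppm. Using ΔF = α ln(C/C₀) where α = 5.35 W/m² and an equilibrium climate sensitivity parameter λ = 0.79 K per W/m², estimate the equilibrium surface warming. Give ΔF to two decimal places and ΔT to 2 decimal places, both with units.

ΔF = 1.68 W/m²; ΔT = 1.33 K

CO₂: 5.35 × ln(374/273) = 5.35 × ln(1.36996) = 5.35 × 0.31478 = 1.6841 W/m².
ΔT = λ ΔF = 0.79 × 1.68 = 1.3272 K.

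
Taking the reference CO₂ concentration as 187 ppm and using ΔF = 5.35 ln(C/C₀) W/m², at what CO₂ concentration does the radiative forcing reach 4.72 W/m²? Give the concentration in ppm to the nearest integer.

C ≈ 452 ppm

Set 5.35 ln(C/187) = 4.72, so ln(C/187) = 4.72/5.35 = 0.88224.
Then C/187 = e^0.88224 = 2.41631, giving C = 187 × 2.41631 = 451.85 ppm.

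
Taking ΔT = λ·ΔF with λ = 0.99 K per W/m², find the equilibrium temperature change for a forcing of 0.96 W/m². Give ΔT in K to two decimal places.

ΔT = 0.95 K

ΔT = λ ΔF = 0.99 × 0.96 = 0.9504 K.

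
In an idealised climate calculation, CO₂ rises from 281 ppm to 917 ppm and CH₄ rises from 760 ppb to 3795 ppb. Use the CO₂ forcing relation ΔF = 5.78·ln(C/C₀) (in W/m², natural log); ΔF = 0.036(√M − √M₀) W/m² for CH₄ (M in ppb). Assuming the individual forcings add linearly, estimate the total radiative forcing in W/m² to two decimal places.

CO₂: 5.78 × ln(917/281) = 5.78 × ln(3.26335) = 5.78 × 1.18275 = 6.8363 W/m².
CH₄: 0.036 × (√3795 − √760) = 0.036 × (61.6036 − 27.5681) = 0.036 × 34.0355 = 1.2253 W/m².
Total ΔF = 6.8363 + 1.2253 = 8.0616 W/m².

ΔF = 8.06 W/m²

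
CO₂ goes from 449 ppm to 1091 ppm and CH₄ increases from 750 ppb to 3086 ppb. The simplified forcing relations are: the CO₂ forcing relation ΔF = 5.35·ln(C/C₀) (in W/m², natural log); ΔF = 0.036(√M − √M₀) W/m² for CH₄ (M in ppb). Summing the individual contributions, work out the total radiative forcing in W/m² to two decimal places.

ΔF = 5.76 W/m²

CO₂: 5.35 × ln(1091/449) = 5.35 × ln(2.42984) = 5.35 × 0.88783 = 4.7499 W/m².
CH₄: 0.036 × (√3086 − √750) = 0.036 × (55.5518 − 27.3861) = 0.036 × 28.1657 = 1.0140 W/m².
Total ΔF = 4.7499 + 1.0140 = 5.7639 W/m².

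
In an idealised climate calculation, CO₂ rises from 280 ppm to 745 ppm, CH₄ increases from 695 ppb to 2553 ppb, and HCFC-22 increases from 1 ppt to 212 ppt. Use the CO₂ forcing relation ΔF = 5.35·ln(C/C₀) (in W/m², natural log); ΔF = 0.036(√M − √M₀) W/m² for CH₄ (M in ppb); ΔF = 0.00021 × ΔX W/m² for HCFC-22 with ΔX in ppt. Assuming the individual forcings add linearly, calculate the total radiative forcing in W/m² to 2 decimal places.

ΔF = 6.15 W/m²

CO₂: 5.35 × ln(745/280) = 5.35 × ln(2.66071) = 5.35 × 0.97859 = 5.2355 W/m².
CH₄: 0.036 × (√2553 − √695) = 0.036 × (50.5272 − 26.3629) = 0.036 × 24.1643 = 0.8699 W/m².
HCFC-22: ΔF = 0.00021 × (212 − 1) = 0.00021 × 211 = 0.0443 W/m².
Total ΔF = 5.2355 + 0.8699 + 0.0443 = 6.1497 W/m².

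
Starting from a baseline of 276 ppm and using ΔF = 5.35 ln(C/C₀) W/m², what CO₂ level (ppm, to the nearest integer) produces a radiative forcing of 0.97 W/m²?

C ≈ 331 ppm

Set 5.35 ln(C/276) = 0.97, so ln(C/276) = 0.97/5.35 = 0.18131.
Then C/276 = e^0.18131 = 1.19879, giving C = 276 × 1.19879 = 330.87 ppm.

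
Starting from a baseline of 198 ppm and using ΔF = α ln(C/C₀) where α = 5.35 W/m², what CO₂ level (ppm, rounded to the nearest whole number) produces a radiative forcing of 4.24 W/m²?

Set 5.35 ln(C/198) = 4.24, so ln(C/198) = 4.24/5.35 = 0.79252.
Then C/198 = e^0.79252 = 2.20896, giving C = 198 × 2.20896 = 437.37 ppm.

C ≈ 437 ppm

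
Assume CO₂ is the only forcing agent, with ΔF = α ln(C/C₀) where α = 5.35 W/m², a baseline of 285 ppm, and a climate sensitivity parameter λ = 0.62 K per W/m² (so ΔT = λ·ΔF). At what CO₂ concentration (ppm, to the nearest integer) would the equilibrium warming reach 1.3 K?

C ≈ 422 ppm

Required forcing: ΔF = ΔT/λ = 1.3/0.62 = 2.0968 W/m².
Then ln(C/285) = ΔF/5.35 = 2.0968/5.35 = 0.39193.
So C = 285 × e^0.39193 = 285 × 1.47983 = 421.75 ppm.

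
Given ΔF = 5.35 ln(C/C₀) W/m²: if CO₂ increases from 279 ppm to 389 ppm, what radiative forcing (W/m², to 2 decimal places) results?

CO₂: 5.35 × ln(389/279) = 5.35 × ln(1.39427) = 5.35 × 0.33237 = 1.7782 W/m².

ΔF = 1.78 W/m²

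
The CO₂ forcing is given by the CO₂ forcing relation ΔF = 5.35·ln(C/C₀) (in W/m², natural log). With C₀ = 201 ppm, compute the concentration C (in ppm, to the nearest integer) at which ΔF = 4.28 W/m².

Set 5.35 ln(C/201) = 4.28, so ln(C/201) = 4.28/5.35 = 0.80000.
Then C/201 = e^0.80000 = 2.22554, giving C = 201 × 2.22554 = 447.33 ppm.

C ≈ 447 ppm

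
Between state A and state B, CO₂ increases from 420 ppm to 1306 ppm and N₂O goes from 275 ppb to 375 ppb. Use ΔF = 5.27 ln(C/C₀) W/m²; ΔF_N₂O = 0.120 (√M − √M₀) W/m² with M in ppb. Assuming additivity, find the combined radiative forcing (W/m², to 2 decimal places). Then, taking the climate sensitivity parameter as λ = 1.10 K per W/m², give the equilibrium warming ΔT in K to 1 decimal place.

CO₂: 5.27 × ln(1306/420) = 5.27 × ln(3.10952) = 5.27 × 1.13447 = 5.9787 W/m².
N₂O: 0.120 × (√375 − √275) = 0.120 × (19.3649 − 16.5831) = 0.120 × 2.7818 = 0.3338 W/m².
Total ΔF = 5.9787 + 0.3338 = 6.3125 W/m².
ΔT = λ ΔF = 1.10 × 6.31 = 6.9410 K.

ΔF = 6.31 W/m²; ΔT = 6.9 K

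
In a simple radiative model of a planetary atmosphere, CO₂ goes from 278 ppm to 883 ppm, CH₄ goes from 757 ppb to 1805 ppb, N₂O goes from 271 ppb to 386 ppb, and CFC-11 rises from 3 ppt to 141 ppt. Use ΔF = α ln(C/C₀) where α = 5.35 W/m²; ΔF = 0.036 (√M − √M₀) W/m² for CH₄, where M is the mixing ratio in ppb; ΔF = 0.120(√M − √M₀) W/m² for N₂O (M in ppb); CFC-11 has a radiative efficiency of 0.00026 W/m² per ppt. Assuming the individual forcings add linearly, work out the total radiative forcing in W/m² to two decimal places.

ΔF = 7.14 W/m²

CO₂: 5.35 × ln(883/278) = 5.35 × ln(3.17626) = 5.35 × 1.15570 = 6.1830 W/m².
CH₄: 0.036 × (√1805 − √757) = 0.036 × (42.4853 − 27.5136) = 0.036 × 14.9717 = 0.5390 W/m².
N₂O: 0.120 × (√386 − √271) = 0.120 × (19.6469 − 16.4621) = 0.120 × 3.1848 = 0.3822 W/m².
CFC-11: ΔF = 0.00026 × (141 − 3) = 0.00026 × 138 = 0.0359 W/m².
Total ΔF = 6.1830 + 0.5390 + 0.3822 + 0.0359 = 7.1401 W/m².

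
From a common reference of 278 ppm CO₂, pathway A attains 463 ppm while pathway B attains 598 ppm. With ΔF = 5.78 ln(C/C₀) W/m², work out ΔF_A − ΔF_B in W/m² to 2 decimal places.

ΔF_A − ΔF_B = -1.48 W/m²

ΔF_A = 5.78 ln(463/278) = 5.78 × 0.51011 = 2.9484 W/m².
ΔF_B = 5.78 ln(598/278) = 5.78 × 0.76597 = 4.4273 W/m².
Difference: 2.9484 − 4.4273 = -1.4789 W/m².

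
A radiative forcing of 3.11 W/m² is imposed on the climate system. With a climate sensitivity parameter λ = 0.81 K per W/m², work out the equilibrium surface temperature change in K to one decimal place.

ΔT = λ ΔF = 0.81 × 3.11 = 2.5191 K.

ΔT = 2.5 K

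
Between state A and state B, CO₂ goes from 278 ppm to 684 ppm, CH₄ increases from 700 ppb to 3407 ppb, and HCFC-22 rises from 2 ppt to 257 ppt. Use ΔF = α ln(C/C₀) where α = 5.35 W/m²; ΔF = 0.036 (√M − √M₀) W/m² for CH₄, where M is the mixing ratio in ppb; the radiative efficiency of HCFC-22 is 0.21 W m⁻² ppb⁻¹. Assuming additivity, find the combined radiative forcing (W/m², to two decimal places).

CO₂: 5.35 × ln(684/278) = 5.35 × ln(2.46043) = 5.35 × 0.90034 = 4.8168 W/m².
CH₄: 0.036 × (√3407 − √700) = 0.036 × (58.3695 − 26.4575) = 0.036 × 31.9120 = 1.1488 W/m².
HCFC-22: Δ = 257 − 2 = 255 ppt = 0.255 ppb; ΔF = 0.21 × 0.255 = 0.0536 W/m².
Total ΔF = 4.8168 + 1.1488 + 0.0536 = 6.0192 W/m².

ΔF = 6.02 W/m²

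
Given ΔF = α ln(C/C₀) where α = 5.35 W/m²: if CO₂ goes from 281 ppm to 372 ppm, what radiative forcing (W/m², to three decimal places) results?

ΔF = 1.501 W/m²

CO₂: 5.35 × ln(372/281) = 5.35 × ln(1.32384) = 5.35 × 0.28054 = 1.5009 W/m².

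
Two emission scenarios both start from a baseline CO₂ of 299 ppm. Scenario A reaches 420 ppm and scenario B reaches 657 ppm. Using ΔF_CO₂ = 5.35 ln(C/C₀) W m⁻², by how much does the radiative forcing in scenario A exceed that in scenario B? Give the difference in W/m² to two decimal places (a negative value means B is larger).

ΔF_A = 5.35 ln(420/299) = 5.35 × 0.33981 = 1.8180 W/m².
ΔF_B = 5.35 ln(657/299) = 5.35 × 0.78724 = 4.2117 W/m².
Difference: 1.8180 − 4.2117 = -2.3937 W/m².

ΔF_A − ΔF_B = -2.39 W/m²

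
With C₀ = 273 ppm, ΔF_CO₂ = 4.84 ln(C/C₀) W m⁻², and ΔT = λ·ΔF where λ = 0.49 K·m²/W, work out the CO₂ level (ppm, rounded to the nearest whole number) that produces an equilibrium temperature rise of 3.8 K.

Required forcing: ΔF = ΔT/λ = 3.8/0.49 = 7.7551 W/m².
Then ln(C/273) = ΔF/4.84 = 7.7551/4.84 = 1.60229.
So C = 273 × e^1.60229 = 273 × 4.96439 = 1355.28 ppm.

C ≈ 1355 ppm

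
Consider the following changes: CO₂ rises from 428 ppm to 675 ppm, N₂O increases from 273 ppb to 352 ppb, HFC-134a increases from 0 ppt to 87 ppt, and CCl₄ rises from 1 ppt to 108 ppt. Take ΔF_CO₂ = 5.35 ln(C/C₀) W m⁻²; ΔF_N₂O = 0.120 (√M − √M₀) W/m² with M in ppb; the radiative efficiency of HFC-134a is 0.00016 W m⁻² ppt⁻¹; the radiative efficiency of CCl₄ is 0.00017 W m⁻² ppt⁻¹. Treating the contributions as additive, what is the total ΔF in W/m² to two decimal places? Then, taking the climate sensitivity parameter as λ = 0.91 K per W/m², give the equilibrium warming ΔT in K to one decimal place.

ΔF = 2.74 W/m²; ΔT = 2.5 K

CO₂: 5.35 × ln(675/428) = 5.35 × ln(1.57710) = 5.35 × 0.45559 = 2.4374 W/m².
N₂O: 0.120 × (√352 − √273) = 0.120 × (18.7617 − 16.5227) = 0.120 × 2.2390 = 0.2687 W/m².
HFC-134a: ΔF = 0.00016 × (87 − 0) = 0.00016 × 87 = 0.0139 W/m².
CCl₄: ΔF = 0.00017 × (108 − 1) = 0.00017 × 107 = 0.0182 W/m².
Total ΔF = 2.4374 + 0.2687 + 0.0139 + 0.0182 = 2.7382 W/m².
ΔT = λ ΔF = 0.91 × 2.74 = 2.4934 K.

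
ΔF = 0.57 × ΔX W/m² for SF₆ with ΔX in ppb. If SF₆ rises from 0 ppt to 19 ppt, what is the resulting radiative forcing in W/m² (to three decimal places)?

ΔF = 0.011 W/m²

SF₆: Δ = 19 − 0 = 19 ppt = 0.019 ppb; ΔF = 0.57 × 0.019 = 0.0108 W/m².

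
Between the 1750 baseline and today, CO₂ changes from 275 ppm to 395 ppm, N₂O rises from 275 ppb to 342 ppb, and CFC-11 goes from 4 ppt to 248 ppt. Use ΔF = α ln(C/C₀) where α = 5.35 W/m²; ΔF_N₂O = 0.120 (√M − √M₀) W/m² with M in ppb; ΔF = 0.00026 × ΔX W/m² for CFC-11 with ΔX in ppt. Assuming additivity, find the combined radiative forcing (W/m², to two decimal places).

ΔF = 2.23 W/m²

CO₂: 5.35 × ln(395/275) = 5.35 × ln(1.43636) = 5.35 × 0.36211 = 1.9373 W/m².
N₂O: 0.120 × (√342 − √275) = 0.120 × (18.4932 − 16.5831) = 0.120 × 1.9101 = 0.2292 W/m².
CFC-11: ΔF = 0.00026 × (248 − 4) = 0.00026 × 244 = 0.0634 W/m².
Total ΔF = 1.9373 + 0.2292 + 0.0634 = 2.2299 W/m².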